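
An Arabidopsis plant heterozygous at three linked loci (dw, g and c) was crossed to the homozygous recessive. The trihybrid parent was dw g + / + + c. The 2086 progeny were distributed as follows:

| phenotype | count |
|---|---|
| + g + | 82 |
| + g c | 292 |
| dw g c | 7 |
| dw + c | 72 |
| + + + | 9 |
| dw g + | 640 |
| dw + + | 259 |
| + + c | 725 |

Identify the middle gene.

The two rarest classes, dw g c and + + +, are the double crossovers. Comparing them with the parentals, only the c allele has switched, so c is the middle locus and the order is dw – c – g.

c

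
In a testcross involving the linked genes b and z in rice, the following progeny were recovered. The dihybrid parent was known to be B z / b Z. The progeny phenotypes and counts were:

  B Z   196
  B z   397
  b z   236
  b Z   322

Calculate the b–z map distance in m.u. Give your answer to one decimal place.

37.5 m.u.

The recombinant classes are B Z and b z: 196 + 236 = 432.
Recombination frequency = 432/1151 = 0.3753 ≈ 37.5%, i.e. 37.5 m.u.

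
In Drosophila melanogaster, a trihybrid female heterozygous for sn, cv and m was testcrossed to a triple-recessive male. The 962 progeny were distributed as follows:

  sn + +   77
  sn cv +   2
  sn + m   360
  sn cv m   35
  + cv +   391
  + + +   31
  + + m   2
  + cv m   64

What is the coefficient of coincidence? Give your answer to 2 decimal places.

0.38

The two most frequent reciprocal classes, + cv + and sn + m, are the parental types, so the F1 was + cv + / sn + m.
The two rarest classes, sn cv + and + + m, are the double crossovers. Comparing them with the parentals, only the sn allele has switched, so sn is the middle locus and the order is m – sn – cv.
m–sn: (141 + 4)/962 = 0.1507; sn–cv: (66 + 4)/962 = 0.0728.
Expected DCO frequency = 0.1507 × 0.0728 ≈ 0.01097; observed = 4/962 ≈ 0.00416.
Coefficient of coincidence = 0.00416/0.01097 ≈ 0.38.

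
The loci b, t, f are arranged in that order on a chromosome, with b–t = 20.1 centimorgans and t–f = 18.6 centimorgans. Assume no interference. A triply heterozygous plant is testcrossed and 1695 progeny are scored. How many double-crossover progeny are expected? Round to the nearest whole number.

63

Map distances give recombination frequencies of 0.201 and 0.186 for the two intervals.
With no interference, expected double-crossover frequency = 0.201 × 0.186 = 0.03739.
Expected number = 0.03739 × 1695 = 63.37 ≈ 63.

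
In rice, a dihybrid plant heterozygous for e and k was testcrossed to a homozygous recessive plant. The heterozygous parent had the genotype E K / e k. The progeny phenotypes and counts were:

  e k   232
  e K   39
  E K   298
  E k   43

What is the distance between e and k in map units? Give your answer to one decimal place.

The recombinant classes are E k and e K: 43 + 39 = 82.
Recombination frequency = 82/612 = 0.1340 ≈ 13.4%, i.e. 13.4 map units.

13.4 map units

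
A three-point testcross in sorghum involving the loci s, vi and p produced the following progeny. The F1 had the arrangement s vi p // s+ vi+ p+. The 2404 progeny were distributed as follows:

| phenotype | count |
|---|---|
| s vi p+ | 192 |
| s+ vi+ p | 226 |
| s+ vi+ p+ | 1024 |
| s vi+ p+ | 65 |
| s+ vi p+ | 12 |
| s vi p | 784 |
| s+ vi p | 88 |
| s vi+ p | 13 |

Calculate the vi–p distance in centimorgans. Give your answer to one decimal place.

18.4 centimorgans

The two rarest classes, s vi+ p and s+ vi p+, are the double crossovers. Comparing them with the parentals, only the vi allele has switched, so vi is the middle locus and the order is s – vi – p.
Crossovers in the vi–p interval produce the single-crossover classes s vi p+ and s+ vi+ p (192 + 226 = 418) plus the double crossovers (25).
RF(vi–p) = (418 + 25) / 2404 = 443/2404 = 0.1843 → 18.4 centimorgans.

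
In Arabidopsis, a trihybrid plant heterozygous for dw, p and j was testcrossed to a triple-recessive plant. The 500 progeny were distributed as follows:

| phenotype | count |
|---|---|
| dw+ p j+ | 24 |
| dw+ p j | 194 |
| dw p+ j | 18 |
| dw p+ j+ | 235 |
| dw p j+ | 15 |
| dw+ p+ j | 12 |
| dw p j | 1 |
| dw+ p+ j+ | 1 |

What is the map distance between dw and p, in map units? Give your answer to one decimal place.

The two most frequent reciprocal classes, dw p+ j+ and dw+ p j, are the parental types, so the F1 was dw p+ j+ / dw+ p j.
The two rarest classes, dw+ p+ j+ and dw p j, are the double crossovers. Comparing them with the parentals, only the dw allele has switched, so dw is the middle locus and the order is j – dw – p.
Crossovers in the dw–p interval produce the single-crossover classes dw p j+ and dw+ p+ j (15 + 12 = 27) plus the double crossovers (2).
RF(dw–p) = (27 + 2) / 500 = 29/500 = 0.0580 → 5.8 map units.

5.8 map units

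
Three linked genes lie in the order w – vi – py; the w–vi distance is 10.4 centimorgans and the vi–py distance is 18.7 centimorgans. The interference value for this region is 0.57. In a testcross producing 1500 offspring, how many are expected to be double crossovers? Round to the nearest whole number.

Map distances give recombination frequencies of 0.104 and 0.187 for the two intervals.
With interference 0.57 (so coincidence = 0.43), expected double-crossover frequency = 0.104 × 0.187 × 0.43 = 0.00836.
Expected number = 0.00836 × 1500 = 12.54 ≈ 13.

13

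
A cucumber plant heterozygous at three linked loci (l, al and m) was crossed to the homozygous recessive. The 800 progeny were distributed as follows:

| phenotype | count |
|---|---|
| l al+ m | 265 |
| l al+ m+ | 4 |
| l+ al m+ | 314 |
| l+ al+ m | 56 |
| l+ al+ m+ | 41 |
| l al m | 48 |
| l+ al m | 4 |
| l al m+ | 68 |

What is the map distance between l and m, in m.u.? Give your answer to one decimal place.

16.5 m.u.

The two most frequent reciprocal classes, l al+ m and l+ al m+, are the parental types, so the F1 was l al+ m / l+ al m+.
The two rarest classes, l al+ m+ and l+ al m, are the double crossovers. Comparing them with the parentals, only the m allele has switched, so m is the middle locus and the order is al – m – l.
Crossovers in the m–l interval produce the single-crossover classes l+ al+ m and l al m+ (56 + 68 = 124) plus the double crossovers (8).
RF(m–l) = (124 + 8) / 800 = 132/800 = 0.1650 → 16.5 m.u.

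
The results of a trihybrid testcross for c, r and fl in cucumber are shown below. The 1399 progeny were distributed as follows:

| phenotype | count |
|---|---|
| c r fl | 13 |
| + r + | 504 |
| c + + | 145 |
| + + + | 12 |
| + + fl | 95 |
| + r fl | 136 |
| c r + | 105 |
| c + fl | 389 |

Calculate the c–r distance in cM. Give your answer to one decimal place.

16.1 cM

The two most frequent reciprocal classes, c + fl and + r +, are the parental types, so the F1 was c + fl / + r +.
The two rarest classes, c r fl and + + +, are the double crossovers. Comparing them with the parentals, only the r allele has switched, so r is the middle locus and the order is fl – r – c.
Crossovers in the r–c interval produce the single-crossover classes + + fl and c r + (95 + 105 = 200) plus the double crossovers (25).
RF(r–c) = (200 + 25) / 1399 = 225/1399 = 0.1608 → 16.1 cM.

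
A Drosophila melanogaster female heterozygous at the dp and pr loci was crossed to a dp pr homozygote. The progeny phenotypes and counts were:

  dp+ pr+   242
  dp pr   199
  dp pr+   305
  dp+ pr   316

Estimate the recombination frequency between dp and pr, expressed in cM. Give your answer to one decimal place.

41.5 cM

The two most frequent classes, dp+ pr (316) and dp pr+ (305), are the parental types, so the F1 was dp+ pr / dp pr+.
The recombinant classes are dp+ pr+ and dp pr: 242 + 199 = 441.
Recombination frequency = 441/1062 = 0.4153 ≈ 41.5%, i.e. 41.5 cM.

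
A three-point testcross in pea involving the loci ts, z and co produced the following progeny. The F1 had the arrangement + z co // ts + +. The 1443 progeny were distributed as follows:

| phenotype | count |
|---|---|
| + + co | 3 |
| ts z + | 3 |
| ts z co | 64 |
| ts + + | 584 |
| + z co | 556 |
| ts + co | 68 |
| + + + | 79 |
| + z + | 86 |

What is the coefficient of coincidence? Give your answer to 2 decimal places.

The two rarest classes, + + co and ts z +, are the double crossovers. Comparing them with the parentals, only the z allele has switched, so z is the middle locus and the order is ts – z – co.
ts–z: (143 + 6)/1443 = 0.1033; z–co: (154 + 6)/1443 = 0.1109.
Expected DCO frequency = 0.1033 × 0.1109 ≈ 0.01146; observed = 6/1443 ≈ 0.00416.
Coefficient of coincidence = 0.00416/0.01146 ≈ 0.36.

0.36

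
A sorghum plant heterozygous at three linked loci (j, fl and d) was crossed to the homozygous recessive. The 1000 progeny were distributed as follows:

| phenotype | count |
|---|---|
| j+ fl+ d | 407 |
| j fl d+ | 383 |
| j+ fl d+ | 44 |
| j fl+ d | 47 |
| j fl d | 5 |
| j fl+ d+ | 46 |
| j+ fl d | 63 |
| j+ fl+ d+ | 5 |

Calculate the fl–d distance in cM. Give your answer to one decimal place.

11.9 cM

The two most frequent reciprocal classes, j+ fl+ d and j fl d+, are the parental types, so the F1 was j+ fl+ d / j fl d+.
The two rarest classes, j+ fl+ d+ and j fl d, are the double crossovers. Comparing them with the parentals, only the d allele has switched, so d is the middle locus and the order is fl – d – j.
Crossovers in the fl–d interval produce the single-crossover classes j+ fl d and j fl+ d+ (63 + 46 = 109) plus the double crossovers (10).
RF(fl–d) = (109 + 10) / 1000 = 119/1000 = 0.1190 → 11.9 cM.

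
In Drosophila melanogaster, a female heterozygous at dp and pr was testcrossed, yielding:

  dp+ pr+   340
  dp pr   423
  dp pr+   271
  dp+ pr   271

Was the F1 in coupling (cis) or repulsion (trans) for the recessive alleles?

The two most frequent classes are dp+ pr+ (340) and dp pr (423); these are the parental (non-recombinant) types.
So the F1 carried dp+ pr+ on one chromosome and dp pr on the other — the recessive alleles are on the same chromosome (cis / coupling).

cis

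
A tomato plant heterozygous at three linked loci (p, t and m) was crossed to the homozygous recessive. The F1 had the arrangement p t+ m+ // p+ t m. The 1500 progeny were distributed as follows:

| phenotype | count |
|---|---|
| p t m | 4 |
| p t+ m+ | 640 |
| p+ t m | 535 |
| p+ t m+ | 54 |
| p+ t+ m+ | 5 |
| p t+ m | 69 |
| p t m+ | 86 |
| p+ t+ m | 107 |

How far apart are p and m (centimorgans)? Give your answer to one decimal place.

8.8 centimorgans

The two rarest classes, p+ t+ m+ and p t m, are the double crossovers. Comparing them with the parentals, only the p allele has switched, so p is the middle locus and the order is t – p – m.
Crossovers in the p–m interval produce the single-crossover classes p t+ m and p+ t m+ (69 + 54 = 123) plus the double crossovers (9).
RF(p–m) = (123 + 9) / 1500 = 132/1500 = 0.0880 → 8.8 centimorgans.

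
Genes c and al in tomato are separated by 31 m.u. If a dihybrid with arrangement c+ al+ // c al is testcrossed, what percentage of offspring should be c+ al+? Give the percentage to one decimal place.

A map distance of 31 m.u. corresponds to a recombination frequency of 0.310.
The F1 is c+ al+ / c al, so c+ al+ is a parental gamete class with expected frequency (1 − r)/2 = 0.690/2 = 0.3450.
That is 0.3450 = 34.5% of the progeny.

34.5%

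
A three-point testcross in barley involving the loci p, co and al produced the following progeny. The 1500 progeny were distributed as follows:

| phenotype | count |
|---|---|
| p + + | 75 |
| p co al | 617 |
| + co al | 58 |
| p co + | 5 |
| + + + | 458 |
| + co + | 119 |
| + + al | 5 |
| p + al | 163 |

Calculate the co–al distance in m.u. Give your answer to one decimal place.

The two most frequent reciprocal classes, + + + and p co al, are the parental types, so the F1 was + + + / p co al.
The two rarest classes, + + al and p co +, are the double crossovers. Comparing them with the parentals, only the al allele has switched, so al is the middle locus and the order is co – al – p.
Crossovers in the co–al interval produce the single-crossover classes + co + and p + al (119 + 163 = 282) plus the double crossovers (10).
RF(co–al) = (282 + 10) / 1500 = 292/1500 = 0.1947 → 19.5 m.u.

19.5 m.u.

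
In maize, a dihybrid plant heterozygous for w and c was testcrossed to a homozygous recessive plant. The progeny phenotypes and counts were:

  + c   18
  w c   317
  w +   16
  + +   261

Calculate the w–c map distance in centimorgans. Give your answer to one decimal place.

The two most frequent classes, + + (261) and w c (317), are the parental types, so the F1 was + + / w c.
The recombinant classes are + c and w +: 18 + 16 = 34.
Recombination frequency = 34/612 = 0.0556 ≈ 5.6%, i.e. 5.6 centimorgans.

5.6 centimorgans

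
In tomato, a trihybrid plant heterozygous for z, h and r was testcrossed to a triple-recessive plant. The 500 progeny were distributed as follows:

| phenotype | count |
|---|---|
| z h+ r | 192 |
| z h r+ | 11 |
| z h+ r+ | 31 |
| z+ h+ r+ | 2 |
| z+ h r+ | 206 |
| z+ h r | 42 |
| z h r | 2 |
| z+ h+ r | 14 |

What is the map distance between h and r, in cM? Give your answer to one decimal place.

The two most frequent reciprocal classes, z+ h r+ and z h+ r, are the parental types, so the F1 was z+ h r+ / z h+ r.
The two rarest classes, z+ h+ r+ and z h r, are the double crossovers. Comparing them with the parentals, only the h allele has switched, so h is the middle locus and the order is r – h – z.
Crossovers in the r–h interval produce the single-crossover classes z+ h r and z h+ r+ (42 + 31 = 73) plus the double crossovers (4).
RF(r–h) = (73 + 4) / 500 = 77/500 = 0.1540 → 15.4 cM.

15.4 cM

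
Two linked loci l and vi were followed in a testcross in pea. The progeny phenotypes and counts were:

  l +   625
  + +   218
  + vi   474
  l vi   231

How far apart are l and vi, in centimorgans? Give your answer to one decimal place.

The two most frequent classes, + vi (474) and l + (625), are the parental types, so the F1 was + vi / l +.
The recombinant classes are + + and l vi: 218 + 231 = 449.
Recombination frequency = 449/1548 = 0.2901 ≈ 29.0%, i.e. 29.0 centimorgans.

29.0 centimorgans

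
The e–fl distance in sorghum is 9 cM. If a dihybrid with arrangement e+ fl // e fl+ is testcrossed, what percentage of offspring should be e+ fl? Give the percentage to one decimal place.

45.5%

A map distance of 9 cM corresponds to a recombination frequency of 0.090.
The F1 is e+ fl / e fl+, so e+ fl is a parental gamete class with expected frequency (1 − r)/2 = 0.910/2 = 0.4550.
That is 0.4550 = 45.5% of the progeny.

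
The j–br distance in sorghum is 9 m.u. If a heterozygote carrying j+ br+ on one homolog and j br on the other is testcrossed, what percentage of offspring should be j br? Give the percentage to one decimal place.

45.5%

A map distance of 9 m.u. corresponds to a recombination frequency of 0.090.
The F1 is j+ br+ / j br, so j br is a parental gamete class with expected frequency (1 − r)/2 = 0.910/2 = 0.4550.
That is 0.4550 = 45.5% of the progeny.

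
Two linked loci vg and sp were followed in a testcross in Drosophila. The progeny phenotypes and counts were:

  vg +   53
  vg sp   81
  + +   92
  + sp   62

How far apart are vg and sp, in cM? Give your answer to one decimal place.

The two most frequent classes, + + (92) and vg sp (81), are the parental types, so the F1 was + + / vg sp.
The recombinant classes are + sp and vg +: 62 + 53 = 115.
Recombination frequency = 115/288 = 0.3993 ≈ 39.9%, i.e. 39.9 cM.

39.9 cM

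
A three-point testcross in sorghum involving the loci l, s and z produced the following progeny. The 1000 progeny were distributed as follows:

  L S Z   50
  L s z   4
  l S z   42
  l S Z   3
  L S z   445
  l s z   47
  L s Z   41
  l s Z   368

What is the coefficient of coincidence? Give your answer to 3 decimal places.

0.748

The two most frequent reciprocal classes, L S z and l s Z, are the parental types, so the F1 was L S z / l s Z.
The two rarest classes, L s z and l S Z, are the double crossovers. Comparing them with the parentals, only the s allele has switched, so s is the middle locus and the order is z – s – l.
z–s: (97 + 7)/1000 = 0.1040; s–l: (83 + 7)/1000 = 0.0900.
Expected DCO frequency = 0.1040 × 0.0900 ≈ 0.00936; observed = 7/1000 ≈ 0.00700.
Coefficient of coincidence = 0.00700/0.00936 ≈ 0.748.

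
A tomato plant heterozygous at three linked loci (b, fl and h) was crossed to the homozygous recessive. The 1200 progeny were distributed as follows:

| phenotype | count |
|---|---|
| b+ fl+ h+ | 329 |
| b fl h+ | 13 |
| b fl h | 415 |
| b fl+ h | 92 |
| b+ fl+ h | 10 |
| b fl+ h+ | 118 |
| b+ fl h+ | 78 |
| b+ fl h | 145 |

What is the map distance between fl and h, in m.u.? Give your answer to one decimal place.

16.1 m.u.

The two most frequent reciprocal classes, b+ fl+ h+ and b fl h, are the parental types, so the F1 was b+ fl+ h+ / b fl h.
The two rarest classes, b+ fl+ h and b fl h+, are the double crossovers. Comparing them with the parentals, only the h allele has switched, so h is the middle locus and the order is b – h – fl.
Crossovers in the h–fl interval produce the single-crossover classes b+ fl h+ and b fl+ h (78 + 92 = 170) plus the double crossovers (23).
RF(h–fl) = (170 + 23) / 1200 = 193/1200 = 0.1608 → 16.1 m.u.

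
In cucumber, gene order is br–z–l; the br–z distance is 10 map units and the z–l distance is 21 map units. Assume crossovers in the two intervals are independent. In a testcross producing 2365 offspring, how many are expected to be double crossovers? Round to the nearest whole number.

50

Map distances give recombination frequencies of 0.100 and 0.210 for the two intervals.
With no interference, expected double-crossover frequency = 0.100 × 0.210 = 0.02100.
Expected number = 0.02100 × 2365 = 49.67 ≈ 50.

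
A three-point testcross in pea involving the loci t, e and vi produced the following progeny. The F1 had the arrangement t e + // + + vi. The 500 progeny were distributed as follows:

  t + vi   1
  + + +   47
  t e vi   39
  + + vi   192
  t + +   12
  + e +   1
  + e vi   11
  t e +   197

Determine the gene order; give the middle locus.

The two rarest classes, + e + and t + vi, are the double crossovers. Comparing them with the parentals, only the t allele has switched, so t is the middle locus and the order is e – t – vi.

t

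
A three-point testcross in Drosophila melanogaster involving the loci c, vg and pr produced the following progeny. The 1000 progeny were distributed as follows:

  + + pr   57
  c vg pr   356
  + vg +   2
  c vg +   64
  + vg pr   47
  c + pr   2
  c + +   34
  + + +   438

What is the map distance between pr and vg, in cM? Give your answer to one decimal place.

The two most frequent reciprocal classes, + + + and c vg pr, are the parental types, so the F1 was + + + / c vg pr.
The two rarest classes, + vg + and c + pr, are the double crossovers. Comparing them with the parentals, only the vg allele has switched, so vg is the middle locus and the order is c – vg – pr.
Crossovers in the vg–pr interval produce the single-crossover classes + + pr and c vg + (57 + 64 = 121) plus the double crossovers (4).
RF(vg–pr) = (121 + 4) / 1000 = 125/1000 = 0.1250 → 12.5 cM.

12.5 cM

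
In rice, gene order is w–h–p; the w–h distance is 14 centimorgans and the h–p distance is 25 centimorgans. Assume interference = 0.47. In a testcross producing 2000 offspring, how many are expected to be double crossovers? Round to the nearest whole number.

37

Map distances give recombination frequencies of 0.140 and 0.250 for the two intervals.
With interference 0.47 (so coincidence = 0.53), expected double-crossover frequency = 0.140 × 0.250 × 0.53 = 0.01855.
Expected number = 0.01855 × 2000 = 37.10 ≈ 37.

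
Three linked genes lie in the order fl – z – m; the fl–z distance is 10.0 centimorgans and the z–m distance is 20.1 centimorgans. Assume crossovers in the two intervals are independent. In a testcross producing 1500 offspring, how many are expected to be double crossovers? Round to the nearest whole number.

Map distances give recombination frequencies of 0.100 and 0.201 for the two intervals.
With no interference, expected double-crossover frequency = 0.100 × 0.201 = 0.02010.
Expected number = 0.02010 × 1500 = 30.15 ≈ 30.

30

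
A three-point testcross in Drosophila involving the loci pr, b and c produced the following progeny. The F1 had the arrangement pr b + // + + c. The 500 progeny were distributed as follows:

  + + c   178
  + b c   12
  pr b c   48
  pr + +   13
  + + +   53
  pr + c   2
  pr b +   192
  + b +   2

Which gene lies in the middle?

The two rarest classes, + b + and pr + c, are the double crossovers. Comparing them with the parentals, only the pr allele has switched, so pr is the middle locus and the order is c – pr – b.

pr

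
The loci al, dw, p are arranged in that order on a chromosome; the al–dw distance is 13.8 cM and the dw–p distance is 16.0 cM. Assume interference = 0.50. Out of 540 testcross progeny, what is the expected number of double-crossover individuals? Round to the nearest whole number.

Map distances give recombination frequencies of 0.138 and 0.160 for the two intervals.
With interference 0.50 (so coincidence = 0.50), expected double-crossover frequency = 0.138 × 0.160 × 0.50 = 0.01104.
Expected number = 0.01104 × 540 = 5.96 ≈ 6.

6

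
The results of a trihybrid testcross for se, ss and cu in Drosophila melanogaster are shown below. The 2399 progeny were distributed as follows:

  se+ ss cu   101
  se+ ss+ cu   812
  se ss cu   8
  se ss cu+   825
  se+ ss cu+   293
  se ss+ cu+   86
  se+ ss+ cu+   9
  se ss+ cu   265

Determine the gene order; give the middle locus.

cu

The two most frequent reciprocal classes, se ss cu+ and se+ ss+ cu, are the parental types, so the F1 was se ss cu+ / se+ ss+ cu.
The two rarest classes, se ss cu and se+ ss+ cu+, are the double crossovers. Comparing them with the parentals, only the cu allele has switched, so cu is the middle locus and the order is se – cu – ss.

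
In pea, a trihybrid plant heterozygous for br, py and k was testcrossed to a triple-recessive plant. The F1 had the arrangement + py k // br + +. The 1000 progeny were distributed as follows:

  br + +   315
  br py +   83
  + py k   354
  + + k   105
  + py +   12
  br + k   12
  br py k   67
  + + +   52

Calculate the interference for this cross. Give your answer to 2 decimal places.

0.21

The two rarest classes, + py + and br + k, are the double crossovers. Comparing them with the parentals, only the k allele has switched, so k is the middle locus and the order is br – k – py.
br–k: (119 + 24)/1000 = 0.1430; k–py: (188 + 24)/1000 = 0.2120.
Expected DCO frequency = 0.1430 × 0.2120 ≈ 0.03032; observed = 24/1000 ≈ 0.02400.
Coefficient of coincidence = 0.02400/0.03032 ≈ 0.79; interference = 1 − 0.79 = 0.21.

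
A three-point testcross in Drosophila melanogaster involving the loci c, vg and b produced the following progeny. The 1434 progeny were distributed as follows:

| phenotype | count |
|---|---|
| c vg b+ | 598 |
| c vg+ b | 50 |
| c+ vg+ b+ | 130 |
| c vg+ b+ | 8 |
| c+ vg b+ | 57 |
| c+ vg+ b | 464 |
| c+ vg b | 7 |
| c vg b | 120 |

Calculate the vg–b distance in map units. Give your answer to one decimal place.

The two most frequent reciprocal classes, c+ vg+ b and c vg b+, are the parental types, so the F1 was c+ vg+ b / c vg b+.
The two rarest classes, c+ vg b and c vg+ b+, are the double crossovers. Comparing them with the parentals, only the vg allele has switched, so vg is the middle locus and the order is c – vg – b.
Crossovers in the vg–b interval produce the single-crossover classes c+ vg+ b+ and c vg b (130 + 120 = 250) plus the double crossovers (15).
RF(vg–b) = (250 + 15) / 1434 = 265/1434 = 0.1848 → 18.5 map units.

18.5 map units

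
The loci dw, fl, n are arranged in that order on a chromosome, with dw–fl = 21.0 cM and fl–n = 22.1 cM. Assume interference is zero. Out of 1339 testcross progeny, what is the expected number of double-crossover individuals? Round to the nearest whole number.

62

Map distances give recombination frequencies of 0.210 and 0.221 for the two intervals.
With no interference, expected double-crossover frequency = 0.210 × 0.221 = 0.04641.
Expected number = 0.04641 × 1339 = 62.14 ≈ 62.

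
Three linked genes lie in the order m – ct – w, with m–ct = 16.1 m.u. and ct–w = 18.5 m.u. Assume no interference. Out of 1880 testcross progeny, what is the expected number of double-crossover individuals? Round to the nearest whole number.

Map distances give recombination frequencies of 0.161 and 0.185 for the two intervals.
With no interference, expected double-crossover frequency = 0.161 × 0.185 = 0.02978.
Expected number = 0.02978 × 1880 = 56.00 ≈ 56.

56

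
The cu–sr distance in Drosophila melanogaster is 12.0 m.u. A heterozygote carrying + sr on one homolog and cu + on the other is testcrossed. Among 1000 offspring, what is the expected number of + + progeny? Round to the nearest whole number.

60

A map distance of 12.0 m.u. corresponds to a recombination frequency of 0.120.
The F1 is + sr / cu +, so + + is a recombinant gamete class with expected frequency r/2 = 0.120/2 = 0.0600.
Expected number = 0.0600 × 1000 = 60.00 ≈ 60.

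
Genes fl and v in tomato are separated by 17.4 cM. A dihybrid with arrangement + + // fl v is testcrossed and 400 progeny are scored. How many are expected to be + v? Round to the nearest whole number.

35

A map distance of 17.4 cM corresponds to a recombination frequency of 0.174.
The F1 is + + / fl v, so + v is a recombinant gamete class with expected frequency r/2 = 0.174/2 = 0.0870.
Expected number = 0.0870 × 400 = 34.80 ≈ 35.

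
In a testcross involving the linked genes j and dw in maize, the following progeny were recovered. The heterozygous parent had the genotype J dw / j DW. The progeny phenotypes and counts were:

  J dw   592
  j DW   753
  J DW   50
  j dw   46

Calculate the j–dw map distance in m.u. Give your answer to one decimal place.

6.7 m.u.

The recombinant classes are J DW and j dw: 50 + 46 = 96.
Recombination frequency = 96/1441 = 0.0666 ≈ 6.7%, i.e. 6.7 m.u.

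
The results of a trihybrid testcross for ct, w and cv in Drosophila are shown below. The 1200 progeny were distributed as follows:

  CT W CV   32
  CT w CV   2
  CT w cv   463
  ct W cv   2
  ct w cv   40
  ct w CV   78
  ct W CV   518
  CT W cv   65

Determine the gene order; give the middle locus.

The two most frequent reciprocal classes, ct W CV and CT w cv, are the parental types, so the F1 was ct W CV / CT w cv.
The two rarest classes, ct W cv and CT w CV, are the double crossovers. Comparing them with the parentals, only the cv allele has switched, so cv is the middle locus and the order is w – cv – ct.

cv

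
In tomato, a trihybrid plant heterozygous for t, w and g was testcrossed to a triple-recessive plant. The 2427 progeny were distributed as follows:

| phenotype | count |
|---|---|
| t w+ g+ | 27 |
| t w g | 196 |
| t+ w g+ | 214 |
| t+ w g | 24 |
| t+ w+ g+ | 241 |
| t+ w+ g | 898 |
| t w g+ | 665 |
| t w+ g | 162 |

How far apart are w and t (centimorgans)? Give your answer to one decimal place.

The two most frequent reciprocal classes, t+ w+ g and t w g+, are the parental types, so the F1 was t+ w+ g / t w g+.
The two rarest classes, t+ w g and t w+ g+, are the double crossovers. Comparing them with the parentals, only the w allele has switched, so w is the middle locus and the order is g – w – t.
Crossovers in the w–t interval produce the single-crossover classes t w+ g and t+ w g+ (162 + 214 = 376) plus the double crossovers (51).
RF(w–t) = (376 + 51) / 2427 = 427/2427 = 0.1759 → 17.6 centimorgans.

17.6 centimorgans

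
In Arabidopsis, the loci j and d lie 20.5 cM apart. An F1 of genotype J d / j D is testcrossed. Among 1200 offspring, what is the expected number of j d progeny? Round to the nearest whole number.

A map distance of 20.5 cM corresponds to a recombination frequency of 0.205.
The F1 is J d / j D, so j d is a recombinant gamete class with expected frequency r/2 = 0.205/2 = 0.1025.
Expected number = 0.1025 × 1200 = 123.00 ≈ 123.

123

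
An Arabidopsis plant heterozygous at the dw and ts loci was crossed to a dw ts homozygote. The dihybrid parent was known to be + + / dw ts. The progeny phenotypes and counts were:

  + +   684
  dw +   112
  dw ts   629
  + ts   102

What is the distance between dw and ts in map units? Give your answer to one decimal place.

The recombinant classes are + ts and dw +: 102 + 112 = 214.
Recombination frequency = 214/1527 = 0.1401 ≈ 14.0%, i.e. 14.0 map units.

14.0 map units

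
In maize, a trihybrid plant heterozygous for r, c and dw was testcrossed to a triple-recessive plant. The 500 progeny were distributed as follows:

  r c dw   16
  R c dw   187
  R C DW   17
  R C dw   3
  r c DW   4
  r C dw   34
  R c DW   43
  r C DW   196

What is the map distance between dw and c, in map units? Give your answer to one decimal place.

The two most frequent reciprocal classes, r C DW and R c dw, are the parental types, so the F1 was r C DW / R c dw.
The two rarest classes, r c DW and R C dw, are the double crossovers. Comparing them with the parentals, only the c allele has switched, so c is the middle locus and the order is dw – c – r.
Crossovers in the dw–c interval produce the single-crossover classes r C dw and R c DW (34 + 43 = 77) plus the double crossovers (7).
RF(dw–c) = (77 + 7) / 500 = 84/500 = 0.1680 → 16.8 map units.

16.8 map units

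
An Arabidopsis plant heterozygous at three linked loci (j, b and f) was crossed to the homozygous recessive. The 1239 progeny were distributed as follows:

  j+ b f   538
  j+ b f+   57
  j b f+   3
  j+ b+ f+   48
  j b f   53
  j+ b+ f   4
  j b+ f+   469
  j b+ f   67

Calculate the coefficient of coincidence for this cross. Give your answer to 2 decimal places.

The two most frequent reciprocal classes, j b+ f+ and j+ b f, are the parental types, so the F1 was j b+ f+ / j+ b f.
The two rarest classes, j b f+ and j+ b+ f, are the double crossovers. Comparing them with the parentals, only the b allele has switched, so b is the middle locus and the order is f – b – j.
f–b: (124 + 7)/1239 = 0.1057; b–j: (101 + 7)/1239 = 0.0872.
Expected DCO frequency = 0.1057 × 0.0872 ≈ 0.00922; observed = 7/1239 ≈ 0.00565.
Coefficient of coincidence = 0.00565/0.00922 ≈ 0.61.

0.61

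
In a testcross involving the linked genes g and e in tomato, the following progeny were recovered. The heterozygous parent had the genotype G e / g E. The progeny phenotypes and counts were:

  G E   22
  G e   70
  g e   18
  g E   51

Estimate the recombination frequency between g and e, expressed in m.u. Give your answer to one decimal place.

24.8 m.u.

The recombinant classes are G E and g e: 22 + 18 = 40.
Recombination frequency = 40/161 = 0.2484 ≈ 24.8%, i.e. 24.8 m.u.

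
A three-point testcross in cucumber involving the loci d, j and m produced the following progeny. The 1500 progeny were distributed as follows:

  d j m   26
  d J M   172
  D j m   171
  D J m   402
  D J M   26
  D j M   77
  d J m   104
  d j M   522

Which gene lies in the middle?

The two most frequent reciprocal classes, D J m and d j M, are the parental types, so the F1 was D J m / d j M.
The two rarest classes, D J M and d j m, are the double crossovers. Comparing them with the parentals, only the m allele has switched, so m is the middle locus and the order is d – m – j.

m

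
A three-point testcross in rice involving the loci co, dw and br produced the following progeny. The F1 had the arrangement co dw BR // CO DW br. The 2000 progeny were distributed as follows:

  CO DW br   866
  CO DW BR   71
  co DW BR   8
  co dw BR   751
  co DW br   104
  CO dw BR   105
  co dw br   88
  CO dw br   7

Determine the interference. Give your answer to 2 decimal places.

The two rarest classes, co DW BR and CO dw br, are the double crossovers. Comparing them with the parentals, only the dw allele has switched, so dw is the middle locus and the order is co – dw – br.
co–dw: (209 + 15)/2000 = 0.1120; dw–br: (159 + 15)/2000 = 0.0870.
Expected DCO frequency = 0.1120 × 0.0870 ≈ 0.00974; observed = 15/2000 ≈ 0.00750.
Coefficient of coincidence = 0.00750/0.00974 ≈ 0.77; interference = 1 − 0.77 = 0.23.

0.23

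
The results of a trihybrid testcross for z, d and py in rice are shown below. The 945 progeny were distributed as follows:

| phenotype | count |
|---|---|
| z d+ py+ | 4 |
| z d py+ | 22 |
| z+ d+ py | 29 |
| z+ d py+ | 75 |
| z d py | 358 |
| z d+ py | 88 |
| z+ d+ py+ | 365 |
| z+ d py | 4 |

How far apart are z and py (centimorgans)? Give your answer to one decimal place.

The two most frequent reciprocal classes, z+ d+ py+ and z d py, are the parental types, so the F1 was z+ d+ py+ / z d py.
The two rarest classes, z d+ py+ and z+ d py, are the double crossovers. Comparing them with the parentals, only the z allele has switched, so z is the middle locus and the order is py – z – d.
Crossovers in the py–z interval produce the single-crossover classes z+ d+ py and z d py+ (29 + 22 = 51) plus the double crossovers (8).
RF(py–z) = (51 + 8) / 945 = 59/945 = 0.0624 → 6.2 centimorgans.

6.2 centimorgans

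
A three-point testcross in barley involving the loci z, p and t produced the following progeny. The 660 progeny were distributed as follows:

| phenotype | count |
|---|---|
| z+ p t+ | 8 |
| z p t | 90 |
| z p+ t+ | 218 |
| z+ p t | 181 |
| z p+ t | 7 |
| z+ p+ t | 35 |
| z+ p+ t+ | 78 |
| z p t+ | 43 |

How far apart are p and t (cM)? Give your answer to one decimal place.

The two most frequent reciprocal classes, z p+ t+ and z+ p t, are the parental types, so the F1 was z p+ t+ / z+ p t.
The two rarest classes, z p+ t and z+ p t+, are the double crossovers. Comparing them with the parentals, only the t allele has switched, so t is the middle locus and the order is p – t – z.
Crossovers in the p–t interval produce the single-crossover classes z p t+ and z+ p+ t (43 + 35 = 78) plus the double crossovers (15).
RF(p–t) = (78 + 15) / 660 = 93/660 = 0.1409 → 14.1 cM.

14.1 cM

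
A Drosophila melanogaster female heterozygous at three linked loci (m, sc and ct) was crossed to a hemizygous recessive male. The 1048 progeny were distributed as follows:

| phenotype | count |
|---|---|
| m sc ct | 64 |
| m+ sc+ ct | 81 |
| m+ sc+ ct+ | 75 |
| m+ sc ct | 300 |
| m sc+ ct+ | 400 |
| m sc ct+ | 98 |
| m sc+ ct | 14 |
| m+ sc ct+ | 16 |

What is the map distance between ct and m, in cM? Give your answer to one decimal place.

16.1 cM

The two most frequent reciprocal classes, m+ sc ct and m sc+ ct+, are the parental types, so the F1 was m+ sc ct / m sc+ ct+.
The two rarest classes, m+ sc ct+ and m sc+ ct, are the double crossovers. Comparing them with the parentals, only the ct allele has switched, so ct is the middle locus and the order is m – ct – sc.
Crossovers in the m–ct interval produce the single-crossover classes m sc ct and m+ sc+ ct+ (64 + 75 = 139) plus the double crossovers (30).
RF(m–ct) = (139 + 30) / 1048 = 169/1048 = 0.1613 → 16.1 cM.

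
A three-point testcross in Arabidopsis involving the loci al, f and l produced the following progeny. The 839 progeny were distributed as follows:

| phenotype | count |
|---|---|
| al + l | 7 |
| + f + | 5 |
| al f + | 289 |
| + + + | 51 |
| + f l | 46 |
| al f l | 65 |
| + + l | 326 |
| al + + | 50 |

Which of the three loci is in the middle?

The two most frequent reciprocal classes, al f + and + + l, are the parental types, so the F1 was al f + / + + l.
The two rarest classes, + f + and al + l, are the double crossovers. Comparing them with the parentals, only the al allele has switched, so al is the middle locus and the order is l – al – f.

al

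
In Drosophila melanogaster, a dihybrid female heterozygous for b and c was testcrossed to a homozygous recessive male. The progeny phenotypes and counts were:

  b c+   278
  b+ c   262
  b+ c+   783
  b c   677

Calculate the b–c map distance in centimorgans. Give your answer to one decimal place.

The two most frequent classes, b+ c+ (783) and b c (677), are the parental types, so the F1 was b+ c+ / b c.
The recombinant classes are b+ c and b c+: 262 + 278 = 540.
Recombination frequency = 540/2000 = 0.2700 ≈ 27.0%, i.e. 27.0 centimorgans.

27.0 centimorgans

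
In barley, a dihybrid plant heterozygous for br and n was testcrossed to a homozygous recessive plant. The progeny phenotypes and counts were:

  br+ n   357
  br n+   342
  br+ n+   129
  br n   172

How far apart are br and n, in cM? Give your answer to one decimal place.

The two most frequent classes, br+ n (357) and br n+ (342), are the parental types, so the F1 was br+ n / br n+.
The recombinant classes are br+ n+ and br n: 129 + 172 = 301.
Recombination frequency = 301/1000 = 0.3010 ≈ 30.1%, i.e. 30.1 cM.

30.1 cM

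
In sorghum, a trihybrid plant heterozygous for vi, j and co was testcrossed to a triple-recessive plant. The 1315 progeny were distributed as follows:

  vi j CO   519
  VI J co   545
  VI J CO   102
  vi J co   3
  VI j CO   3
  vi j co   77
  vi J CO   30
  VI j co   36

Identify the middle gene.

vi

The two most frequent reciprocal classes, VI J co and vi j CO, are the parental types, so the F1 was VI J co / vi j CO.
The two rarest classes, vi J co and VI j CO, are the double crossovers. Comparing them with the parentals, only the vi allele has switched, so vi is the middle locus and the order is j – vi – co.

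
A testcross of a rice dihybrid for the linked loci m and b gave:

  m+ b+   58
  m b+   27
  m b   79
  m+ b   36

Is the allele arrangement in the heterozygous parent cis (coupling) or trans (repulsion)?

cis

The two most frequent classes are m+ b+ (58) and m b (79); these are the parental (non-recombinant) types.
So the F1 carried m+ b+ on one chromosome and m b on the other — the recessive alleles are on the same chromosome (cis / coupling).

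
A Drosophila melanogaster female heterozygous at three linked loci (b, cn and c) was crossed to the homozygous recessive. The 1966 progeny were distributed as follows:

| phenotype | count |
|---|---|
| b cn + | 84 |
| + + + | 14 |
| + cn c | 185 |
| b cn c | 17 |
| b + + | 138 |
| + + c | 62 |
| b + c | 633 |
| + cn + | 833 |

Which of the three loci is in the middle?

The two most frequent reciprocal classes, b + c and + cn +, are the parental types, so the F1 was b + c / + cn +.
The two rarest classes, b cn c and + + +, are the double crossovers. Comparing them with the parentals, only the cn allele has switched, so cn is the middle locus and the order is b – cn – c.

cn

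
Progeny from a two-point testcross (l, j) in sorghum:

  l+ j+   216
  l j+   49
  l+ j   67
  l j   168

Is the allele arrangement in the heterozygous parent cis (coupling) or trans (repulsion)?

The two most frequent classes are l+ j+ (216) and l j (168); these are the parental (non-recombinant) types.
So the F1 carried l+ j+ on one chromosome and l j on the other — the recessive alleles are on the same chromosome (cis / coupling).

cis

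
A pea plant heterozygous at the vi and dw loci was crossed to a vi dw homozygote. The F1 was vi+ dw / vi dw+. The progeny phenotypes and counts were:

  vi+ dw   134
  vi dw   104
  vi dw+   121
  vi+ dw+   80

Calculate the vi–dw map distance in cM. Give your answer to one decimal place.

The recombinant classes are vi+ dw+ and vi dw: 80 + 104 = 184.
Recombination frequency = 184/439 = 0.4191 ≈ 41.9%, i.e. 41.9 cM.

41.9 cM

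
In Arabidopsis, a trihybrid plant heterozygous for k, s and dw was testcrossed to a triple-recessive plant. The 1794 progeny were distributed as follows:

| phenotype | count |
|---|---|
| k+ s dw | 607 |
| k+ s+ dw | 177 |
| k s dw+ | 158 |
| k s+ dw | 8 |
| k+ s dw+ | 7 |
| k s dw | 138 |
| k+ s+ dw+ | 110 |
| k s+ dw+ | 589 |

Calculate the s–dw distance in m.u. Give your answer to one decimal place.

19.5 m.u.

The two most frequent reciprocal classes, k+ s dw and k s+ dw+, are the parental types, so the F1 was k+ s dw / k s+ dw+.
The two rarest classes, k+ s dw+ and k s+ dw, are the double crossovers. Comparing them with the parentals, only the dw allele has switched, so dw is the middle locus and the order is k – dw – s.
Crossovers in the dw–s interval produce the single-crossover classes k+ s+ dw and k s dw+ (177 + 158 = 335) plus the double crossovers (15).
RF(dw–s) = (335 + 15) / 1794 = 350/1794 = 0.1951 → 19.5 m.u.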